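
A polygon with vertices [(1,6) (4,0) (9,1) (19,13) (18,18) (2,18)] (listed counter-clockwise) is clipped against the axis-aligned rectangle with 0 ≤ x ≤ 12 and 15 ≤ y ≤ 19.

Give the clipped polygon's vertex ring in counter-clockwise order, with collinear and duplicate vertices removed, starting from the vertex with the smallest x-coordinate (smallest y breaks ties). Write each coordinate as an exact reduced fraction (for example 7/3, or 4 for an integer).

Clipped polygon: [(7/4,15) (12,15) (12,18) (2,18)]

1. After x ≥ 0: [(1,6) (4,0) (9,1) (19,13) (18,18) (2,18)]
2. After x ≤ 12: [(1,6) (4,0) (9,1) (12,23/5) (12,18) (2,18)]
3. After y ≥ 15: [(7/4,15) (12,15) (12,18) (2,18)]
4. After y ≤ 19: [(7/4,15) (12,15) (12,18) (2,18)]
5. Canonical ring: [(7/4,15) (12,15) (12,18) (2,18)]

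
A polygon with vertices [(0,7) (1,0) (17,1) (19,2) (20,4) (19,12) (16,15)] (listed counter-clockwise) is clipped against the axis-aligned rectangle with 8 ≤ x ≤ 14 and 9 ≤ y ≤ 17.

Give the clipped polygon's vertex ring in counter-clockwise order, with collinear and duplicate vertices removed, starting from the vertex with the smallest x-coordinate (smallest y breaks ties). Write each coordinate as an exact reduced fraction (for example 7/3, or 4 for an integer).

Clipped polygon: [(8,9) (14,9) (14,14) (8,11)]

1. After x ≥ 8: [(8,11) (8,7/16) (17,1) (19,2) (20,4) (19,12) (16,15)]
2. After x ≤ 14: [(14,14) (8,11) (8,7/16) (14,13/16)]
3. After y ≥ 9: [(14,9) (14,14) (8,11) (8,9)]
4. After y ≤ 17: [(14,9) (14,14) (8,11) (8,9)]
5. Canonical ring: [(8,9) (14,9) (14,14) (8,11)]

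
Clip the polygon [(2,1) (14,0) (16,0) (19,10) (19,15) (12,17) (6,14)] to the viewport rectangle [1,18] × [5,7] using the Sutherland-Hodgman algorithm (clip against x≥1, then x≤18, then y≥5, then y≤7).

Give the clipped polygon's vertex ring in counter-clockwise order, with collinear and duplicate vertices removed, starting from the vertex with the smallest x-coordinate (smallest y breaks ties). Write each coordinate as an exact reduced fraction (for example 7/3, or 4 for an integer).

Clipped polygon: [(42/13,5) (35/2,5) (18,20/3) (18,7) (50/13,7)]

1. After x ≥ 1: [(2,1) (14,0) (16,0) (19,10) (19,15) (12,17) (6,14)]
2. After x ≤ 18: [(2,1) (14,0) (16,0) (18,20/3) (18,107/7) (12,17) (6,14)]
3. After y ≥ 5: [(42/13,5) (35/2,5) (18,20/3) (18,107/7) (12,17) (6,14)]
4. After y ≤ 7: [(50/13,7) (42/13,5) (35/2,5) (18,20/3) (18,7)]
5. Canonical ring: [(42/13,5) (35/2,5) (18,20/3) (18,7) (50/13,7)]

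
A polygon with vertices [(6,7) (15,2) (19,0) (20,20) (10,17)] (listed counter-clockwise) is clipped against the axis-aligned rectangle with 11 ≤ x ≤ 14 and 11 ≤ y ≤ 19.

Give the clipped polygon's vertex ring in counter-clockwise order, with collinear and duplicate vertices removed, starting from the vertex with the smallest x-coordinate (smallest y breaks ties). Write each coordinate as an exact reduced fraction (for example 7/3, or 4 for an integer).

Clipped polygon: [(11,11) (14,11) (14,91/5) (11,173/10)]

1. After x ≥ 11: [(11,38/9) (15,2) (19,0) (20,20) (11,173/10)]
2. After x ≤ 14: [(11,38/9) (14,23/9) (14,91/5) (11,173/10)]
3. After y ≥ 11: [(11,11) (14,11) (14,91/5) (11,173/10)]
4. After y ≤ 19: [(11,11) (14,11) (14,91/5) (11,173/10)]
5. Canonical ring: [(11,11) (14,11) (14,91/5) (11,173/10)]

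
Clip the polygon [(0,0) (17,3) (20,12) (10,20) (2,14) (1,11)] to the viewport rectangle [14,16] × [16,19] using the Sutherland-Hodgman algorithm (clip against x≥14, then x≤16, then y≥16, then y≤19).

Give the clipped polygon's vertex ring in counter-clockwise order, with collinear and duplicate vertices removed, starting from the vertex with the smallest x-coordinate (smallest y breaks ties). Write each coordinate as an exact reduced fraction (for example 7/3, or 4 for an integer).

Clipped polygon: [(14,16) (15,16) (14,84/5)]

1. After x ≥ 14: [(14,42/17) (17,3) (20,12) (14,84/5)]
2. After x ≤ 16: [(14,42/17) (16,48/17) (16,76/5) (14,84/5)]
3. After y ≥ 16: [(14,16) (15,16) (14,84/5)]
4. After y ≤ 19: [(14,16) (15,16) (14,84/5)]
5. Canonical ring: [(14,16) (15,16) (14,84/5)]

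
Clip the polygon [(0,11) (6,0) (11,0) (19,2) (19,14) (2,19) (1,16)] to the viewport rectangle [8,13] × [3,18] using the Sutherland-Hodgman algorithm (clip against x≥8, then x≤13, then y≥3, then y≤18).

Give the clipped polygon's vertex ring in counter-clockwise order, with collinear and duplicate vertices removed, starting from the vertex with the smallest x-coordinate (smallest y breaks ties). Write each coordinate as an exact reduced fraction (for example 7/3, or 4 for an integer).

1. After x ≥ 8: [(8,0) (11,0) (19,2) (19,14) (8,293/17)]
2. After x ≤ 13: [(8,0) (11,0) (13,1/2) (13,268/17) (8,293/17)]
3. After y ≥ 3: [(8,3) (13,3) (13,268/17) (8,293/17)]
4. After y ≤ 18: [(8,3) (13,3) (13,268/17) (8,293/17)]
5. Canonical ring: [(8,3) (13,3) (13,268/17) (8,293/17)]

Clipped polygon: [(8,3) (13,3) (13,268/17) (8,293/17)]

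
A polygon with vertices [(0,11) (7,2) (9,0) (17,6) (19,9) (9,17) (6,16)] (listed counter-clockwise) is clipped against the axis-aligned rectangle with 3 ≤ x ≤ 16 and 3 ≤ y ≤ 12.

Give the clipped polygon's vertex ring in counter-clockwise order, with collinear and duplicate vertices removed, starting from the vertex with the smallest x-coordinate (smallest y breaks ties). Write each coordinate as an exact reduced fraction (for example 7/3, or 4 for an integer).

Clipped polygon: [(3,50/7) (56/9,3) (13,3) (16,21/4) (16,57/5) (61/4,12) (3,12)]

1. After x ≥ 3: [(3,27/2) (3,50/7) (7,2) (9,0) (17,6) (19,9) (9,17) (6,16)]
2. After x ≤ 16: [(3,27/2) (3,50/7) (7,2) (9,0) (16,21/4) (16,57/5) (9,17) (6,16)]
3. After y ≥ 3: [(3,27/2) (3,50/7) (56/9,3) (13,3) (16,21/4) (16,57/5) (9,17) (6,16)]
4. After y ≤ 12: [(3,12) (3,50/7) (56/9,3) (13,3) (16,21/4) (16,57/5) (61/4,12)]
5. Canonical ring: [(3,50/7) (56/9,3) (13,3) (16,21/4) (16,57/5) (61/4,12) (3,12)]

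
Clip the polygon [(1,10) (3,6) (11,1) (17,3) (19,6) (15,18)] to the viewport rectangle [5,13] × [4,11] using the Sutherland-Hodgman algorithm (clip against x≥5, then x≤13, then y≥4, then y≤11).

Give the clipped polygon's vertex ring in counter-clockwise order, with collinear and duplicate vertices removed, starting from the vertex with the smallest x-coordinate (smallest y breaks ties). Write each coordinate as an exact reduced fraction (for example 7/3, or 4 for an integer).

Clipped polygon: [(5,19/4) (31/5,4) (13,4) (13,11) (5,11)]

1. After x ≥ 5: [(5,86/7) (5,19/4) (11,1) (17,3) (19,6) (15,18)]
2. After x ≤ 13: [(13,118/7) (5,86/7) (5,19/4) (11,1) (13,5/3)]
3. After y ≥ 4: [(13,4) (13,118/7) (5,86/7) (5,19/4) (31/5,4)]
4. After y ≤ 11: [(13,4) (13,11) (5,11) (5,19/4) (31/5,4)]
5. Canonical ring: [(5,19/4) (31/5,4) (13,4) (13,11) (5,11)]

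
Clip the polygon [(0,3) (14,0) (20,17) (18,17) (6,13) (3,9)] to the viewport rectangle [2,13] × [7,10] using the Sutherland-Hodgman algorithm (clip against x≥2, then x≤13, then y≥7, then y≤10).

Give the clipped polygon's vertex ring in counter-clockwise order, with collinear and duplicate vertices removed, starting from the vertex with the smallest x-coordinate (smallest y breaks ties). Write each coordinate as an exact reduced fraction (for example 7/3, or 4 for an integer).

Clipped polygon: [(2,7) (13,7) (13,10) (15/4,10) (3,9)]

1. After x ≥ 2: [(2,7) (2,18/7) (14,0) (20,17) (18,17) (6,13) (3,9)]
2. After x ≤ 13: [(2,7) (2,18/7) (13,3/14) (13,46/3) (6,13) (3,9)]
3. After y ≥ 7: [(2,7) (2,7) (13,7) (13,46/3) (6,13) (3,9)]
4. After y ≤ 10: [(2,7) (2,7) (13,7) (13,10) (15/4,10) (3,9)]
5. Canonical ring: [(2,7) (13,7) (13,10) (15/4,10) (3,9)]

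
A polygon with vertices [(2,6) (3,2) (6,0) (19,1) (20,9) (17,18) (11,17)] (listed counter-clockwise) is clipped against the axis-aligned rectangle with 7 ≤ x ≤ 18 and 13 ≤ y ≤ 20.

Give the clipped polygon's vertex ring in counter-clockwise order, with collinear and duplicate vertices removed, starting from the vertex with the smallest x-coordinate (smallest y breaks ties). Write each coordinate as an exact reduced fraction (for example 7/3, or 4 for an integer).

1. After x ≥ 7: [(7,109/9) (7,1/13) (19,1) (20,9) (17,18) (11,17)]
2. After x ≤ 18: [(7,109/9) (7,1/13) (18,12/13) (18,15) (17,18) (11,17)]
3. After y ≥ 13: [(85/11,13) (18,13) (18,15) (17,18) (11,17)]
4. After y ≤ 20: [(85/11,13) (18,13) (18,15) (17,18) (11,17)]
5. Canonical ring: [(85/11,13) (18,13) (18,15) (17,18) (11,17)]

Clipped polygon: [(85/11,13) (18,13) (18,15) (17,18) (11,17)]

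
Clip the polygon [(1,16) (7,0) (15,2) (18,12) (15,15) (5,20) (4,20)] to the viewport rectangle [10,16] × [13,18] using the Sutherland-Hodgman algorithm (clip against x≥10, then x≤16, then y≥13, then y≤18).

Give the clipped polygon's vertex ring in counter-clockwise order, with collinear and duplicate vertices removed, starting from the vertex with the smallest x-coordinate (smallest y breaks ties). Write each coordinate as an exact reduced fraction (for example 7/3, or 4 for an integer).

Clipped polygon: [(10,13) (16,13) (16,14) (15,15) (10,35/2)]

1. After x ≥ 10: [(10,3/4) (15,2) (18,12) (15,15) (10,35/2)]
2. After x ≤ 16: [(10,3/4) (15,2) (16,16/3) (16,14) (15,15) (10,35/2)]
3. After y ≥ 13: [(10,13) (16,13) (16,14) (15,15) (10,35/2)]
4. After y ≤ 18: [(10,13) (16,13) (16,14) (15,15) (10,35/2)]
5. Canonical ring: [(10,13) (16,13) (16,14) (15,15) (10,35/2)]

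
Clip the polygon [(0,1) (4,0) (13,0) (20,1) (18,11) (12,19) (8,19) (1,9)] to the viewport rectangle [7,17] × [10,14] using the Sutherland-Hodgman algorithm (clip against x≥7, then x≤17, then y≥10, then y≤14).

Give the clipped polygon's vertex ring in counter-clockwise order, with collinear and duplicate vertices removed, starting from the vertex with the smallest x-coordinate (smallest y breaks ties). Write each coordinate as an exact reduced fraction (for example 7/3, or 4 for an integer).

1. After x ≥ 7: [(7,0) (13,0) (20,1) (18,11) (12,19) (8,19) (7,123/7)]
2. After x ≤ 17: [(7,0) (13,0) (17,4/7) (17,37/3) (12,19) (8,19) (7,123/7)]
3. After y ≥ 10: [(7,10) (17,10) (17,37/3) (12,19) (8,19) (7,123/7)]
4. After y ≤ 14: [(7,14) (7,10) (17,10) (17,37/3) (63/4,14)]
5. Canonical ring: [(7,10) (17,10) (17,37/3) (63/4,14) (7,14)]

Clipped polygon: [(7,10) (17,10) (17,37/3) (63/4,14) (7,14)]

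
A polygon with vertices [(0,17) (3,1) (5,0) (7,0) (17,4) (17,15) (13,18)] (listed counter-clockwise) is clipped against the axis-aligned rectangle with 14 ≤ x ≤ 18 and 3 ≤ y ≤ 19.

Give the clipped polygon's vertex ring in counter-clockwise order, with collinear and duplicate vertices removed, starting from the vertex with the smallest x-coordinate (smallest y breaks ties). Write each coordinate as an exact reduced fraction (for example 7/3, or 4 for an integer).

Clipped polygon: [(14,3) (29/2,3) (17,4) (17,15) (14,69/4)]

1. After x ≥ 14: [(14,14/5) (17,4) (17,15) (14,69/4)]
2. After x ≤ 18: [(14,14/5) (17,4) (17,15) (14,69/4)]
3. After y ≥ 3: [(14,3) (29/2,3) (17,4) (17,15) (14,69/4)]
4. After y ≤ 19: [(14,3) (29/2,3) (17,4) (17,15) (14,69/4)]
5. Canonical ring: [(14,3) (29/2,3) (17,4) (17,15) (14,69/4)]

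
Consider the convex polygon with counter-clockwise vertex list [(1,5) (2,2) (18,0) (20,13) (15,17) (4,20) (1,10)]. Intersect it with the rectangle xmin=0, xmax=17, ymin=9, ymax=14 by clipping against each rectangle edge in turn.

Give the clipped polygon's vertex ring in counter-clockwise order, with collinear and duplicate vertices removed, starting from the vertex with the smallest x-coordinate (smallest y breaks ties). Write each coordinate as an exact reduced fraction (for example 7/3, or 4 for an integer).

1. After x ≥ 0: [(1,5) (2,2) (18,0) (20,13) (15,17) (4,20) (1,10)]
2. After x ≤ 17: [(1,5) (2,2) (17,1/8) (17,77/5) (15,17) (4,20) (1,10)]
3. After y ≥ 9: [(1,9) (17,9) (17,77/5) (15,17) (4,20) (1,10)]
4. After y ≤ 14: [(1,9) (17,9) (17,14) (11/5,14) (1,10)]
5. Canonical ring: [(1,9) (17,9) (17,14) (11/5,14) (1,10)]

Clipped polygon: [(1,9) (17,9) (17,14) (11/5,14) (1,10)]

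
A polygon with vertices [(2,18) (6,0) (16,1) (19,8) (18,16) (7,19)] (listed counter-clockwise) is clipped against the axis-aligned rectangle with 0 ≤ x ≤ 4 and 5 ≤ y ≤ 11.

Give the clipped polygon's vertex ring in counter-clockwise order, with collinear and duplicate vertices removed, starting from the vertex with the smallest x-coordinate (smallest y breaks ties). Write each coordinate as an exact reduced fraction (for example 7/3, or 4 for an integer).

1. After x ≥ 0: [(2,18) (6,0) (16,1) (19,8) (18,16) (7,19)]
2. After x ≤ 4: [(4,92/5) (2,18) (4,9)]
3. After y ≥ 5: [(4,92/5) (2,18) (4,9)]
4. After y ≤ 11: [(4,11) (32/9,11) (4,9)]
5. Canonical ring: [(32/9,11) (4,9) (4,11)]

Clipped polygon: [(32/9,11) (4,9) (4,11)]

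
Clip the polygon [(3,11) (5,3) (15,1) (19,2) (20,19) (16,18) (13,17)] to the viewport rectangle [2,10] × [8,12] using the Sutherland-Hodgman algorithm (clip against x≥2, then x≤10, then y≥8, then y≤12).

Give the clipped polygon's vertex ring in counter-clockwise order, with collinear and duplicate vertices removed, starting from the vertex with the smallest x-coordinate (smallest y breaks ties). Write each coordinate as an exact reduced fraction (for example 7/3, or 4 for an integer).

1. After x ≥ 2: [(3,11) (5,3) (15,1) (19,2) (20,19) (16,18) (13,17)]
2. After x ≤ 10: [(10,76/5) (3,11) (5,3) (10,2)]
3. After y ≥ 8: [(10,8) (10,76/5) (3,11) (15/4,8)]
4. After y ≤ 12: [(10,8) (10,12) (14/3,12) (3,11) (15/4,8)]
5. Canonical ring: [(3,11) (15/4,8) (10,8) (10,12) (14/3,12)]

Clipped polygon: [(3,11) (15/4,8) (10,8) (10,12) (14/3,12)]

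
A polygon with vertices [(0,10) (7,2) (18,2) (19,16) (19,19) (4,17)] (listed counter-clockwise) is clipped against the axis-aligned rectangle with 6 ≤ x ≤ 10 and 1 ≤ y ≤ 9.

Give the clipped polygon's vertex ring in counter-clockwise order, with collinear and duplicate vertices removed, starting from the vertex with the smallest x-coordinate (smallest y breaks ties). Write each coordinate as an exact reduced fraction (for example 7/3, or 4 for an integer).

Clipped polygon: [(6,22/7) (7,2) (10,2) (10,9) (6,9)]

1. After x ≥ 6: [(6,22/7) (7,2) (18,2) (19,16) (19,19) (6,259/15)]
2. After x ≤ 10: [(6,22/7) (7,2) (10,2) (10,89/5) (6,259/15)]
3. After y ≥ 1: [(6,22/7) (7,2) (10,2) (10,89/5) (6,259/15)]
4. After y ≤ 9: [(6,9) (6,22/7) (7,2) (10,2) (10,9)]
5. Canonical ring: [(6,22/7) (7,2) (10,2) (10,9) (6,9)]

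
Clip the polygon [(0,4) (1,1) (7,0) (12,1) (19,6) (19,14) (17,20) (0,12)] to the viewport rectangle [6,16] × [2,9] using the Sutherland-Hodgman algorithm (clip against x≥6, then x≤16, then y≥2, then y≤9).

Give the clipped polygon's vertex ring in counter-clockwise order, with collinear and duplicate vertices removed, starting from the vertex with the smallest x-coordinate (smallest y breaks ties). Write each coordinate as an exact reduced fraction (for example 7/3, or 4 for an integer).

1. After x ≥ 6: [(6,1/6) (7,0) (12,1) (19,6) (19,14) (17,20) (6,252/17)]
2. After x ≤ 16: [(6,1/6) (7,0) (12,1) (16,27/7) (16,332/17) (6,252/17)]
3. After y ≥ 2: [(6,2) (67/5,2) (16,27/7) (16,332/17) (6,252/17)]
4. After y ≤ 9: [(6,9) (6,2) (67/5,2) (16,27/7) (16,9)]
5. Canonical ring: [(6,2) (67/5,2) (16,27/7) (16,9) (6,9)]

Clipped polygon: [(6,2) (67/5,2) (16,27/7) (16,9) (6,9)]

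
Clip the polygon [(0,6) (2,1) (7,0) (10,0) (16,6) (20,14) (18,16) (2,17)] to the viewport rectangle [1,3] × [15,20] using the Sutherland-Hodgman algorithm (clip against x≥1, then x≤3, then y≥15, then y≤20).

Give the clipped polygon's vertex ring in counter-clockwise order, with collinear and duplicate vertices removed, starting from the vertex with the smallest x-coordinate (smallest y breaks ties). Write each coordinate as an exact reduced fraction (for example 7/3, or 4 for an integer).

1. After x ≥ 1: [(1,23/2) (1,7/2) (2,1) (7,0) (10,0) (16,6) (20,14) (18,16) (2,17)]
2. After x ≤ 3: [(1,23/2) (1,7/2) (2,1) (3,4/5) (3,271/16) (2,17)]
3. After y ≥ 15: [(18/11,15) (3,15) (3,271/16) (2,17)]
4. After y ≤ 20: [(18/11,15) (3,15) (3,271/16) (2,17)]
5. Canonical ring: [(18/11,15) (3,15) (3,271/16) (2,17)]

Clipped polygon: [(18/11,15) (3,15) (3,271/16) (2,17)]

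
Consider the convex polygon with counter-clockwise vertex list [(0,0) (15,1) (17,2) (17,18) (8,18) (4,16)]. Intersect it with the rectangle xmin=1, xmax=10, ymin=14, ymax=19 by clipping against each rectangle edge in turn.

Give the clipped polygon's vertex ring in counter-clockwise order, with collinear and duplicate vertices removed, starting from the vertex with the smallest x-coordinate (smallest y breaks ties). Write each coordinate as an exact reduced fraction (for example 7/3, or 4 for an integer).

Clipped polygon: [(7/2,14) (10,14) (10,18) (8,18) (4,16)]

1. After x ≥ 1: [(1,4) (1,1/15) (15,1) (17,2) (17,18) (8,18) (4,16)]
2. After x ≤ 10: [(1,4) (1,1/15) (10,2/3) (10,18) (8,18) (4,16)]
3. After y ≥ 14: [(7/2,14) (10,14) (10,18) (8,18) (4,16)]
4. After y ≤ 19: [(7/2,14) (10,14) (10,18) (8,18) (4,16)]
5. Canonical ring: [(7/2,14) (10,14) (10,18) (8,18) (4,16)]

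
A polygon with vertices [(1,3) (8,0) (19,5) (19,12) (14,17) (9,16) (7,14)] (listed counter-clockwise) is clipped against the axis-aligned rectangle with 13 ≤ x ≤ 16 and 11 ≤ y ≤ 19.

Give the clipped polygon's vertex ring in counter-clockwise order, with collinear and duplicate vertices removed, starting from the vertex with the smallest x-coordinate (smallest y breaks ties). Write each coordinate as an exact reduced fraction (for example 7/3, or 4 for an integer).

1. After x ≥ 13: [(13,25/11) (19,5) (19,12) (14,17) (13,84/5)]
2. After x ≤ 16: [(13,25/11) (16,40/11) (16,15) (14,17) (13,84/5)]
3. After y ≥ 11: [(13,11) (16,11) (16,15) (14,17) (13,84/5)]
4. After y ≤ 19: [(13,11) (16,11) (16,15) (14,17) (13,84/5)]
5. Canonical ring: [(13,11) (16,11) (16,15) (14,17) (13,84/5)]

Clipped polygon: [(13,11) (16,11) (16,15) (14,17) (13,84/5)]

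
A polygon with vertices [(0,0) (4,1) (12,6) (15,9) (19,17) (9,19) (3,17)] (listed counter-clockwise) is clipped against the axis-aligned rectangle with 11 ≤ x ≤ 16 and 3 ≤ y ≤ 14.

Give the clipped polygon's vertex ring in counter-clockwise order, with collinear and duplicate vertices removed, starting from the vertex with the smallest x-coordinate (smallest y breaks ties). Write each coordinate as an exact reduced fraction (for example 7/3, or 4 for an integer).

1. After x ≥ 11: [(11,43/8) (12,6) (15,9) (19,17) (11,93/5)]
2. After x ≤ 16: [(11,43/8) (12,6) (15,9) (16,11) (16,88/5) (11,93/5)]
3. After y ≥ 3: [(11,43/8) (12,6) (15,9) (16,11) (16,88/5) (11,93/5)]
4. After y ≤ 14: [(11,14) (11,43/8) (12,6) (15,9) (16,11) (16,14)]
5. Canonical ring: [(11,43/8) (12,6) (15,9) (16,11) (16,14) (11,14)]

Clipped polygon: [(11,43/8) (12,6) (15,9) (16,11) (16,14) (11,14)]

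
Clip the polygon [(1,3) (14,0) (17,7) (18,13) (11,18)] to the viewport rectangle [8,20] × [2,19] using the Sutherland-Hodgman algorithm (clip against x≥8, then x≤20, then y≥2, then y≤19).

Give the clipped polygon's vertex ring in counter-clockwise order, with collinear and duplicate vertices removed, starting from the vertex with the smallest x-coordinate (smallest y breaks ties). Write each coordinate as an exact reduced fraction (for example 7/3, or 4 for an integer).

1. After x ≥ 8: [(8,27/2) (8,18/13) (14,0) (17,7) (18,13) (11,18)]
2. After x ≤ 20: [(8,27/2) (8,18/13) (14,0) (17,7) (18,13) (11,18)]
3. After y ≥ 2: [(8,27/2) (8,2) (104/7,2) (17,7) (18,13) (11,18)]
4. After y ≤ 19: [(8,27/2) (8,2) (104/7,2) (17,7) (18,13) (11,18)]
5. Canonical ring: [(8,2) (104/7,2) (17,7) (18,13) (11,18) (8,27/2)]

Clipped polygon: [(8,2) (104/7,2) (17,7) (18,13) (11,18) (8,27/2)]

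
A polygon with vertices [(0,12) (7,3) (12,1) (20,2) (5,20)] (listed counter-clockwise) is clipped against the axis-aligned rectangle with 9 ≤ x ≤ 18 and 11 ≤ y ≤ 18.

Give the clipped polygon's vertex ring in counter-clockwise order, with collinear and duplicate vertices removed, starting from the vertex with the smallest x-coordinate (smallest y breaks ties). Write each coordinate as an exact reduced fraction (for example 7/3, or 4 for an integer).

1. After x ≥ 9: [(9,11/5) (12,1) (20,2) (9,76/5)]
2. After x ≤ 18: [(9,11/5) (12,1) (18,7/4) (18,22/5) (9,76/5)]
3. After y ≥ 11: [(9,11) (25/2,11) (9,76/5)]
4. After y ≤ 18: [(9,11) (25/2,11) (9,76/5)]
5. Canonical ring: [(9,11) (25/2,11) (9,76/5)]

Clipped polygon: [(9,11) (25/2,11) (9,76/5)]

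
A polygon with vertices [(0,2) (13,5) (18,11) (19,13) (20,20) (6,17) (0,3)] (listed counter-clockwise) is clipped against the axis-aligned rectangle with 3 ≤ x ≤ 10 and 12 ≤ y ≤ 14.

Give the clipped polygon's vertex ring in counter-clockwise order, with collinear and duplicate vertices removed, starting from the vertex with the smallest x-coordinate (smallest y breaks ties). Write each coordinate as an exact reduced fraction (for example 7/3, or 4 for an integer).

1. After x ≥ 3: [(3,35/13) (13,5) (18,11) (19,13) (20,20) (6,17) (3,10)]
2. After x ≤ 10: [(3,35/13) (10,56/13) (10,125/7) (6,17) (3,10)]
3. After y ≥ 12: [(10,12) (10,125/7) (6,17) (27/7,12)]
4. After y ≤ 14: [(10,12) (10,14) (33/7,14) (27/7,12)]
5. Canonical ring: [(27/7,12) (10,12) (10,14) (33/7,14)]

Clipped polygon: [(27/7,12) (10,12) (10,14) (33/7,14)]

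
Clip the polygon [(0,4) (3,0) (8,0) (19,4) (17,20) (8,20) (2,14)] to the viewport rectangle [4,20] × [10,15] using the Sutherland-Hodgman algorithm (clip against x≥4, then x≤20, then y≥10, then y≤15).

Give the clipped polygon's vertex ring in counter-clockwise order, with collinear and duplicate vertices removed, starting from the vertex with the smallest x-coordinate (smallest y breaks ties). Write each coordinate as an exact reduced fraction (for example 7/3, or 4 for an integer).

Clipped polygon: [(4,10) (73/4,10) (141/8,15) (4,15)]

1. After x ≥ 4: [(4,0) (8,0) (19,4) (17,20) (8,20) (4,16)]
2. After x ≤ 20: [(4,0) (8,0) (19,4) (17,20) (8,20) (4,16)]
3. After y ≥ 10: [(4,10) (73/4,10) (17,20) (8,20) (4,16)]
4. After y ≤ 15: [(4,15) (4,10) (73/4,10) (141/8,15)]
5. Canonical ring: [(4,10) (73/4,10) (141/8,15) (4,15)]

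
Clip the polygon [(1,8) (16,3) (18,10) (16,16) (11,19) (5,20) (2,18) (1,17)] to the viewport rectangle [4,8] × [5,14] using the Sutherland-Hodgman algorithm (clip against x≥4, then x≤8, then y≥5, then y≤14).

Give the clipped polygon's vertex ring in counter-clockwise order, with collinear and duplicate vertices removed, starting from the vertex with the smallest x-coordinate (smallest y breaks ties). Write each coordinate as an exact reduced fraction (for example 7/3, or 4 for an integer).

Clipped polygon: [(4,7) (8,17/3) (8,14) (4,14)]

1. After x ≥ 4: [(4,7) (16,3) (18,10) (16,16) (11,19) (5,20) (4,58/3)]
2. After x ≤ 8: [(4,7) (8,17/3) (8,39/2) (5,20) (4,58/3)]
3. After y ≥ 5: [(4,7) (8,17/3) (8,39/2) (5,20) (4,58/3)]
4. After y ≤ 14: [(4,14) (4,7) (8,17/3) (8,14)]
5. Canonical ring: [(4,7) (8,17/3) (8,14) (4,14)]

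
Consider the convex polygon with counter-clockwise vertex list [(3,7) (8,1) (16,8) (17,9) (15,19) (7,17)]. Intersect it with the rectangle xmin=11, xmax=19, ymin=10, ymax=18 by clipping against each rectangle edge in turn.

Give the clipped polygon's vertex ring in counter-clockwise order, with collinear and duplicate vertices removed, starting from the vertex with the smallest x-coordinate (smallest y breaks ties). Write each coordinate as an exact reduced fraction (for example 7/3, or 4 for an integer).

Clipped polygon: [(11,10) (84/5,10) (76/5,18) (11,18)]

1. After x ≥ 11: [(11,29/8) (16,8) (17,9) (15,19) (11,18)]
2. After x ≤ 19: [(11,29/8) (16,8) (17,9) (15,19) (11,18)]
3. After y ≥ 10: [(11,10) (84/5,10) (15,19) (11,18)]
4. After y ≤ 18: [(11,10) (84/5,10) (76/5,18) (11,18) (11,18)]
5. Canonical ring: [(11,10) (84/5,10) (76/5,18) (11,18)]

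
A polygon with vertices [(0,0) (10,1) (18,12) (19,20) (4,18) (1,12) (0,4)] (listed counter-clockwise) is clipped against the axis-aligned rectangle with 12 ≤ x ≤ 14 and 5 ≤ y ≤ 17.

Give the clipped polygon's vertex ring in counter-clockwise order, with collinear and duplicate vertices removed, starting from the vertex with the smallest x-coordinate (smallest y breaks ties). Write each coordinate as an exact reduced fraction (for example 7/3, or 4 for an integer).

Clipped polygon: [(12,5) (142/11,5) (14,13/2) (14,17) (12,17)]

1. After x ≥ 12: [(12,15/4) (18,12) (19,20) (12,286/15)]
2. After x ≤ 14: [(12,15/4) (14,13/2) (14,58/3) (12,286/15)]
3. After y ≥ 5: [(12,5) (142/11,5) (14,13/2) (14,58/3) (12,286/15)]
4. After y ≤ 17: [(12,17) (12,5) (142/11,5) (14,13/2) (14,17)]
5. Canonical ring: [(12,5) (142/11,5) (14,13/2) (14,17) (12,17)]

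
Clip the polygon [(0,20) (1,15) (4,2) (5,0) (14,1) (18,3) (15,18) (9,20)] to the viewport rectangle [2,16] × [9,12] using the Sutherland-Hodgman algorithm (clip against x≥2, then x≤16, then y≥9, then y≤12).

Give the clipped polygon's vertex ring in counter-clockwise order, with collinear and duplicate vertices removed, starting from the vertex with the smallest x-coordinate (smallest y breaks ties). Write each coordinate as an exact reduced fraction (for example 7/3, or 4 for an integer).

1. After x ≥ 2: [(2,20) (2,32/3) (4,2) (5,0) (14,1) (18,3) (15,18) (9,20)]
2. After x ≤ 16: [(2,20) (2,32/3) (4,2) (5,0) (14,1) (16,2) (16,13) (15,18) (9,20)]
3. After y ≥ 9: [(2,20) (2,32/3) (31/13,9) (16,9) (16,13) (15,18) (9,20)]
4. After y ≤ 12: [(2,12) (2,32/3) (31/13,9) (16,9) (16,12)]
5. Canonical ring: [(2,32/3) (31/13,9) (16,9) (16,12) (2,12)]

Clipped polygon: [(2,32/3) (31/13,9) (16,9) (16,12) (2,12)]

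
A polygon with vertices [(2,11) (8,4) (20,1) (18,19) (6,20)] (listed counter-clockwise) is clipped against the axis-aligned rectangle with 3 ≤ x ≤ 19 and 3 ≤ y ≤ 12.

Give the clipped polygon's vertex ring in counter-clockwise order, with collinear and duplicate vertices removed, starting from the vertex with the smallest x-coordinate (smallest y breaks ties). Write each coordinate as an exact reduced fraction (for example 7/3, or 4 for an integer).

1. After x ≥ 3: [(3,53/4) (3,59/6) (8,4) (20,1) (18,19) (6,20)]
2. After x ≤ 19: [(3,53/4) (3,59/6) (8,4) (19,5/4) (19,10) (18,19) (6,20)]
3. After y ≥ 3: [(3,53/4) (3,59/6) (8,4) (12,3) (19,3) (19,10) (18,19) (6,20)]
4. After y ≤ 12: [(3,12) (3,59/6) (8,4) (12,3) (19,3) (19,10) (169/9,12)]
5. Canonical ring: [(3,59/6) (8,4) (12,3) (19,3) (19,10) (169/9,12) (3,12)]

Clipped polygon: [(3,59/6) (8,4) (12,3) (19,3) (19,10) (169/9,12) (3,12)]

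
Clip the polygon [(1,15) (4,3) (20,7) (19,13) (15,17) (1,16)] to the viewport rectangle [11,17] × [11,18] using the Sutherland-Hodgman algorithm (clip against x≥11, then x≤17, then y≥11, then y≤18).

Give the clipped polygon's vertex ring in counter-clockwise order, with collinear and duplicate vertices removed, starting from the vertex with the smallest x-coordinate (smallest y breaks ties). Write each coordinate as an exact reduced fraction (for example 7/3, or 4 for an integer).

Clipped polygon: [(11,11) (17,11) (17,15) (15,17) (11,117/7)]

1. After x ≥ 11: [(11,19/4) (20,7) (19,13) (15,17) (11,117/7)]
2. After x ≤ 17: [(11,19/4) (17,25/4) (17,15) (15,17) (11,117/7)]
3. After y ≥ 11: [(11,11) (17,11) (17,15) (15,17) (11,117/7)]
4. After y ≤ 18: [(11,11) (17,11) (17,15) (15,17) (11,117/7)]
5. Canonical ring: [(11,11) (17,11) (17,15) (15,17) (11,117/7)]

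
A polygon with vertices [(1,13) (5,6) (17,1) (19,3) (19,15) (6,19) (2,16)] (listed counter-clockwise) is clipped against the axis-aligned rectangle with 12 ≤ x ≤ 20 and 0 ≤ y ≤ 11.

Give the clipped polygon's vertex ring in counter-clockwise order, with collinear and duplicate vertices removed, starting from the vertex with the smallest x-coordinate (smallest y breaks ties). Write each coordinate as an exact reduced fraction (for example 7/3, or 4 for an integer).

Clipped polygon: [(12,37/12) (17,1) (19,3) (19,11) (12,11)]

1. After x ≥ 12: [(12,37/12) (17,1) (19,3) (19,15) (12,223/13)]
2. After x ≤ 20: [(12,37/12) (17,1) (19,3) (19,15) (12,223/13)]
3. After y ≥ 0: [(12,37/12) (17,1) (19,3) (19,15) (12,223/13)]
4. After y ≤ 11: [(12,11) (12,37/12) (17,1) (19,3) (19,11)]
5. Canonical ring: [(12,37/12) (17,1) (19,3) (19,11) (12,11)]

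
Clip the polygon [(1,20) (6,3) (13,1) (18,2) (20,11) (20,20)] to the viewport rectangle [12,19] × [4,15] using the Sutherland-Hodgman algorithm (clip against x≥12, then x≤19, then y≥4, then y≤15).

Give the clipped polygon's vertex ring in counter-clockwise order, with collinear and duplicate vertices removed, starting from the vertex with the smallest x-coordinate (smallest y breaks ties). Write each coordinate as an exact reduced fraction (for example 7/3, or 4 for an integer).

Clipped polygon: [(12,4) (166/9,4) (19,13/2) (19,15) (12,15)]

1. After x ≥ 12: [(12,20) (12,9/7) (13,1) (18,2) (20,11) (20,20)]
2. After x ≤ 19: [(19,20) (12,20) (12,9/7) (13,1) (18,2) (19,13/2)]
3. After y ≥ 4: [(19,20) (12,20) (12,4) (166/9,4) (19,13/2)]
4. After y ≤ 15: [(19,15) (12,15) (12,4) (166/9,4) (19,13/2)]
5. Canonical ring: [(12,4) (166/9,4) (19,13/2) (19,15) (12,15)]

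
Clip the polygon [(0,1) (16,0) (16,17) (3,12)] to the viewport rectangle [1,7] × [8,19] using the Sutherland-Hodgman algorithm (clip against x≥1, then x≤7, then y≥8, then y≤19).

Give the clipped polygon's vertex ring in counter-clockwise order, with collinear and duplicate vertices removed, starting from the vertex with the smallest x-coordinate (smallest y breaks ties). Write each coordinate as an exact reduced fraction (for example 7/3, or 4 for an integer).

1. After x ≥ 1: [(1,14/3) (1,15/16) (16,0) (16,17) (3,12)]
2. After x ≤ 7: [(1,14/3) (1,15/16) (7,9/16) (7,176/13) (3,12)]
3. After y ≥ 8: [(21/11,8) (7,8) (7,176/13) (3,12)]
4. After y ≤ 19: [(21/11,8) (7,8) (7,176/13) (3,12)]
5. Canonical ring: [(21/11,8) (7,8) (7,176/13) (3,12)]

Clipped polygon: [(21/11,8) (7,8) (7,176/13) (3,12)]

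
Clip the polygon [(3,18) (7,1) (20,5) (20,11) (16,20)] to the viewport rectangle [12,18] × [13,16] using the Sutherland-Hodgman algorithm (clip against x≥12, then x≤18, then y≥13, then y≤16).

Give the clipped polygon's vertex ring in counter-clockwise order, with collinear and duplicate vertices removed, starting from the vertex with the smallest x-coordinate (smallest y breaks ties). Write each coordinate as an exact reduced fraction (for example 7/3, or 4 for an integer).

Clipped polygon: [(12,13) (18,13) (18,31/2) (160/9,16) (12,16)]

1. After x ≥ 12: [(12,252/13) (12,33/13) (20,5) (20,11) (16,20)]
2. After x ≤ 18: [(12,252/13) (12,33/13) (18,57/13) (18,31/2) (16,20)]
3. After y ≥ 13: [(12,252/13) (12,13) (18,13) (18,31/2) (16,20)]
4. After y ≤ 16: [(12,16) (12,13) (18,13) (18,31/2) (160/9,16)]
5. Canonical ring: [(12,13) (18,13) (18,31/2) (160/9,16) (12,16)]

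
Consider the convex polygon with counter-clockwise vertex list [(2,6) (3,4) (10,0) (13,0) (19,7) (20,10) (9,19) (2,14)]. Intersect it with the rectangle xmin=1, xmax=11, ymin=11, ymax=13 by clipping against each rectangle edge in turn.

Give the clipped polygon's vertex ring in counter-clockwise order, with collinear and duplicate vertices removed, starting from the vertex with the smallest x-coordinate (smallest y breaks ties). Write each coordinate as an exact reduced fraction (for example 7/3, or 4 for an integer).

1. After x ≥ 1: [(2,6) (3,4) (10,0) (13,0) (19,7) (20,10) (9,19) (2,14)]
2. After x ≤ 11: [(2,6) (3,4) (10,0) (11,0) (11,191/11) (9,19) (2,14)]
3. After y ≥ 11: [(2,11) (11,11) (11,191/11) (9,19) (2,14)]
4. After y ≤ 13: [(2,13) (2,11) (11,11) (11,13)]
5. Canonical ring: [(2,11) (11,11) (11,13) (2,13)]

Clipped polygon: [(2,11) (11,11) (11,13) (2,13)]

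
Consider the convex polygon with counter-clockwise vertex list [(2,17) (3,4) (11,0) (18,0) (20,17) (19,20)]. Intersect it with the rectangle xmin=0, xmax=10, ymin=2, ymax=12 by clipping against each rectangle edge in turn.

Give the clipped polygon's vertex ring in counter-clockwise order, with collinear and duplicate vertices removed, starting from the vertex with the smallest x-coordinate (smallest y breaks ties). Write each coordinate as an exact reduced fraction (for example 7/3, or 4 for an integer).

1. After x ≥ 0: [(2,17) (3,4) (11,0) (18,0) (20,17) (19,20)]
2. After x ≤ 10: [(10,313/17) (2,17) (3,4) (10,1/2)]
3. After y ≥ 2: [(10,2) (10,313/17) (2,17) (3,4) (7,2)]
4. After y ≤ 12: [(10,2) (10,12) (31/13,12) (3,4) (7,2)]
5. Canonical ring: [(31/13,12) (3,4) (7,2) (10,2) (10,12)]

Clipped polygon: [(31/13,12) (3,4) (7,2) (10,2) (10,12)]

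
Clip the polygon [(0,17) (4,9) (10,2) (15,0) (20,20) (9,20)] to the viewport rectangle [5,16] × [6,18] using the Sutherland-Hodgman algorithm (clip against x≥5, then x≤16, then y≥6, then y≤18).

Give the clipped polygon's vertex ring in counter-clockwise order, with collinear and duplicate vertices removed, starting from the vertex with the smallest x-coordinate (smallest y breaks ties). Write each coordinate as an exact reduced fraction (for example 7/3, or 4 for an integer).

1. After x ≥ 5: [(5,56/3) (5,47/6) (10,2) (15,0) (20,20) (9,20)]
2. After x ≤ 16: [(5,56/3) (5,47/6) (10,2) (15,0) (16,4) (16,20) (9,20)]
3. After y ≥ 6: [(5,56/3) (5,47/6) (46/7,6) (16,6) (16,20) (9,20)]
4. After y ≤ 18: [(5,18) (5,47/6) (46/7,6) (16,6) (16,18)]
5. Canonical ring: [(5,47/6) (46/7,6) (16,6) (16,18) (5,18)]

Clipped polygon: [(5,47/6) (46/7,6) (16,6) (16,18) (5,18)]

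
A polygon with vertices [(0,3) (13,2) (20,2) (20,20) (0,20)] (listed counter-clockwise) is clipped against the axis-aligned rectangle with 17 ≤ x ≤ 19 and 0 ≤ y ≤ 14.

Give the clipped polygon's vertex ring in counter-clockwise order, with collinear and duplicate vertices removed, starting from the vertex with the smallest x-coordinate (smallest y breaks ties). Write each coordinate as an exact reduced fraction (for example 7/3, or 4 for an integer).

1. After x ≥ 17: [(17,2) (20,2) (20,20) (17,20)]
2. After x ≤ 19: [(17,2) (19,2) (19,20) (17,20)]
3. After y ≥ 0: [(17,2) (19,2) (19,20) (17,20)]
4. After y ≤ 14: [(17,14) (17,2) (19,2) (19,14)]
5. Canonical ring: [(17,2) (19,2) (19,14) (17,14)]

Clipped polygon: [(17,2) (19,2) (19,14) (17,14)]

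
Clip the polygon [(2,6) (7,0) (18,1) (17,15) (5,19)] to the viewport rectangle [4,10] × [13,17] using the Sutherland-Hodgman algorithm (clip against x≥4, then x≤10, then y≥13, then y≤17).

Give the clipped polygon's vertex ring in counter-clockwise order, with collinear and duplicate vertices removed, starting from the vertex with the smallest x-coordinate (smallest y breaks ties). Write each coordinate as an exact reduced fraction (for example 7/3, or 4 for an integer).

Clipped polygon: [(4,13) (10,13) (10,17) (59/13,17) (4,44/3)]

1. After x ≥ 4: [(4,44/3) (4,18/5) (7,0) (18,1) (17,15) (5,19)]
2. After x ≤ 10: [(4,44/3) (4,18/5) (7,0) (10,3/11) (10,52/3) (5,19)]
3. After y ≥ 13: [(4,44/3) (4,13) (10,13) (10,52/3) (5,19)]
4. After y ≤ 17: [(59/13,17) (4,44/3) (4,13) (10,13) (10,17)]
5. Canonical ring: [(4,13) (10,13) (10,17) (59/13,17) (4,44/3)]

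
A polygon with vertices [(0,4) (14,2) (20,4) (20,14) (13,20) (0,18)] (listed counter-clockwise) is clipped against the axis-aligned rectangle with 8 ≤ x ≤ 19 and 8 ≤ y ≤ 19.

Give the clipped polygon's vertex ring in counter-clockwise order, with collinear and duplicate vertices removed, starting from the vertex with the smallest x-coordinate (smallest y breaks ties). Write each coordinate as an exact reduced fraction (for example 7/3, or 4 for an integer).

Clipped polygon: [(8,8) (19,8) (19,104/7) (85/6,19) (8,19)]

1. After x ≥ 8: [(8,20/7) (14,2) (20,4) (20,14) (13,20) (8,250/13)]
2. After x ≤ 19: [(8,20/7) (14,2) (19,11/3) (19,104/7) (13,20) (8,250/13)]
3. After y ≥ 8: [(8,8) (19,8) (19,104/7) (13,20) (8,250/13)]
4. After y ≤ 19: [(8,19) (8,8) (19,8) (19,104/7) (85/6,19)]
5. Canonical ring: [(8,8) (19,8) (19,104/7) (85/6,19) (8,19)]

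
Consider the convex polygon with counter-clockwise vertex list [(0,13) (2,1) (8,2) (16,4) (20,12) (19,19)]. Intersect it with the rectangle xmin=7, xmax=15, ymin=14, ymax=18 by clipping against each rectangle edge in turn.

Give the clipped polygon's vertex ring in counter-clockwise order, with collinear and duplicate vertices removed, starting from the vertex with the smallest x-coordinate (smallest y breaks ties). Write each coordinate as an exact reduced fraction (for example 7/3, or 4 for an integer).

1. After x ≥ 7: [(7,289/19) (7,11/6) (8,2) (16,4) (20,12) (19,19)]
2. After x ≤ 15: [(15,337/19) (7,289/19) (7,11/6) (8,2) (15,15/4)]
3. After y ≥ 14: [(15,14) (15,337/19) (7,289/19) (7,14)]
4. After y ≤ 18: [(15,14) (15,337/19) (7,289/19) (7,14)]
5. Canonical ring: [(7,14) (15,14) (15,337/19) (7,289/19)]

Clipped polygon: [(7,14) (15,14) (15,337/19) (7,289/19)]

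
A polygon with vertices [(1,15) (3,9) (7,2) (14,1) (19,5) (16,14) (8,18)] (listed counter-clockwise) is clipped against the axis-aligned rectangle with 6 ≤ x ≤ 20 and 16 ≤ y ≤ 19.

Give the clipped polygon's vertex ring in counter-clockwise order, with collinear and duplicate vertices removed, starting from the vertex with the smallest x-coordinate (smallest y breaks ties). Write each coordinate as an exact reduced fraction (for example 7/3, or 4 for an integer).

1. After x ≥ 6: [(6,120/7) (6,15/4) (7,2) (14,1) (19,5) (16,14) (8,18)]
2. After x ≤ 20: [(6,120/7) (6,15/4) (7,2) (14,1) (19,5) (16,14) (8,18)]
3. After y ≥ 16: [(6,120/7) (6,16) (12,16) (8,18)]
4. After y ≤ 19: [(6,120/7) (6,16) (12,16) (8,18)]
5. Canonical ring: [(6,16) (12,16) (8,18) (6,120/7)]

Clipped polygon: [(6,16) (12,16) (8,18) (6,120/7)]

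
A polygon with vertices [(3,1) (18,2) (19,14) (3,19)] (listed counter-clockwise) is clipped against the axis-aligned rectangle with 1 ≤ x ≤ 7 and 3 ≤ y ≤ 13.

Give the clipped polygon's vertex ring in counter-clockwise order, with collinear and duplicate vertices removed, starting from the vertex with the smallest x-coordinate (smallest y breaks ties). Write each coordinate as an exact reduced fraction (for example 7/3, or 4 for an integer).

1. After x ≥ 1: [(3,1) (18,2) (19,14) (3,19)]
2. After x ≤ 7: [(3,1) (7,19/15) (7,71/4) (3,19)]
3. After y ≥ 3: [(3,3) (7,3) (7,71/4) (3,19)]
4. After y ≤ 13: [(3,13) (3,3) (7,3) (7,13)]
5. Canonical ring: [(3,3) (7,3) (7,13) (3,13)]

Clipped polygon: [(3,3) (7,3) (7,13) (3,13)]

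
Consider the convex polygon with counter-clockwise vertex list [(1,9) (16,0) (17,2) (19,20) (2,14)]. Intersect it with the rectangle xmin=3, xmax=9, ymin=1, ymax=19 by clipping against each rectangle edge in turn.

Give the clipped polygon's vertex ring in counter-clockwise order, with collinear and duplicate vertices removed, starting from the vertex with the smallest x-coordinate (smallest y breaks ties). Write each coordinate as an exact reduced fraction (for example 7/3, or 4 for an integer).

Clipped polygon: [(3,39/5) (9,21/5) (9,280/17) (3,244/17)]

1. After x ≥ 3: [(3,39/5) (16,0) (17,2) (19,20) (3,244/17)]
2. After x ≤ 9: [(3,39/5) (9,21/5) (9,280/17) (3,244/17)]
3. After y ≥ 1: [(3,39/5) (9,21/5) (9,280/17) (3,244/17)]
4. After y ≤ 19: [(3,39/5) (9,21/5) (9,280/17) (3,244/17)]
5. Canonical ring: [(3,39/5) (9,21/5) (9,280/17) (3,244/17)]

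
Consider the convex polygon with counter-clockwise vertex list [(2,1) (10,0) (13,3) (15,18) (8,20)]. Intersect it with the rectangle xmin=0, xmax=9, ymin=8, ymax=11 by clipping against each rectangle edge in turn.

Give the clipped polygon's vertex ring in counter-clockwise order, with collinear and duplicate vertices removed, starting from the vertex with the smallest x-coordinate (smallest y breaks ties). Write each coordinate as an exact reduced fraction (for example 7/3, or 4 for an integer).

1. After x ≥ 0: [(2,1) (10,0) (13,3) (15,18) (8,20)]
2. After x ≤ 9: [(2,1) (9,1/8) (9,138/7) (8,20)]
3. After y ≥ 8: [(80/19,8) (9,8) (9,138/7) (8,20)]
4. After y ≤ 11: [(98/19,11) (80/19,8) (9,8) (9,11)]
5. Canonical ring: [(80/19,8) (9,8) (9,11) (98/19,11)]

Clipped polygon: [(80/19,8) (9,8) (9,11) (98/19,11)]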